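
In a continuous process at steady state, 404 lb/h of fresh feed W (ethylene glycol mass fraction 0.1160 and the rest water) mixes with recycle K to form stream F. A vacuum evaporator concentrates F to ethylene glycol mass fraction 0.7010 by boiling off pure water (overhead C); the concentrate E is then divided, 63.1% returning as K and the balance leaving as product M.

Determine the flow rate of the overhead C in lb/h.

337.1 lb/h

Overall ethylene glycol balance (none leaves overhead): ethylene glycol in fresh feed = ethylene glycol in product, i.e. 404×0.116 = (1−0.631)·E·0.701.
E = 46.864/(0.701×0.369) = 181.17 lb/h.
Recycle K = 0.631×181.17 = 114.32 lb/h.
Combined feed F = 404 + 114.32 = 518.32 lb/h.
Overhead C = F − E = 518.32 − 181.17 = 337.15 lb/h.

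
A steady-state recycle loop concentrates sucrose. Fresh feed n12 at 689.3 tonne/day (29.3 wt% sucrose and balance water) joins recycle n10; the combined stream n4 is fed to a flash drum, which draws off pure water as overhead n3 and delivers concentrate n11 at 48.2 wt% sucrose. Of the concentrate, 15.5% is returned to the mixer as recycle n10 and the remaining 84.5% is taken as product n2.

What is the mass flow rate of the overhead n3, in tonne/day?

Overall sucrose balance (none leaves overhead): sucrose in fresh feed = sucrose in product, i.e. 689.3×0.293 = (1−0.155)·n11·0.482.
n11 = 201.96/(0.482×0.845) = 495.87 tonne/day.
Recycle n10 = 0.155×495.87 = 76.861 tonne/day.
Combined feed n4 = 689.3 + 76.861 = 766.16 tonne/day.
Overhead n3 = n4 − n11 = 766.16 − 495.87 = 270.29 tonne/day.

270.3 tonne/day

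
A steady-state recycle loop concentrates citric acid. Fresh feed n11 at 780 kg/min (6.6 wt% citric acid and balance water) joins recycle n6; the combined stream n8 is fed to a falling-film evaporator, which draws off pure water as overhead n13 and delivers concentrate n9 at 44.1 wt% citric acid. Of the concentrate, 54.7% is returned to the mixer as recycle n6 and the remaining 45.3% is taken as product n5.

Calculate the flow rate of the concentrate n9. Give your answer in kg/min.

257.7 kg/min

Overall citric acid balance (none leaves overhead): citric acid in fresh feed = citric acid in product, i.e. 780×0.066 = (1−0.547)·n9·0.441.
n9 = 51.48/(0.441×0.453) = 257.69 kg/min.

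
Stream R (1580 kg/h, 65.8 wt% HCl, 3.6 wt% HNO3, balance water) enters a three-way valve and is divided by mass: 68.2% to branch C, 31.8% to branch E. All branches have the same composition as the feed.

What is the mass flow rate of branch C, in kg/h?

Branch C flow = 0.682×1580 = 1077.6 kg/h.

1078 kg/h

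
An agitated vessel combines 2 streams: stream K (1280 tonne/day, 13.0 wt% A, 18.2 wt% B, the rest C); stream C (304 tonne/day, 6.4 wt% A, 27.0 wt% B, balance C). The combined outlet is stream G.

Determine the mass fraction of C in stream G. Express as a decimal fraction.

Total flow out = 1280 + 304 = 1584 tonne/day.
C in = 1280×0.688 + 304×0.666 = 1083.1 tonne/day.
C mass fraction in G = 1083.1/1584 = 0.684.

0.684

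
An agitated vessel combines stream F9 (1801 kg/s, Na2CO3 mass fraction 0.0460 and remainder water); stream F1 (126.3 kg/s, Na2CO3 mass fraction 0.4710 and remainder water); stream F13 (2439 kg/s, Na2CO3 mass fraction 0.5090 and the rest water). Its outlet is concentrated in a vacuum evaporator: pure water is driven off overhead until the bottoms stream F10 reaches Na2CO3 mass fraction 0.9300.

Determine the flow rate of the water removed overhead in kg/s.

Na2CO3 entering = 1801×0.046 + 126.3×0.471 + 2439×0.509 = 1383.8 kg/s.
All Na2CO3 reports to F10, so F10 = 1383.8/0.930 = 1487.9 kg/s.
Total feed = 4366.3 kg/s; overhead = 4366.3 − 1487.9 = 2878.4 kg/s.

2878 kg/s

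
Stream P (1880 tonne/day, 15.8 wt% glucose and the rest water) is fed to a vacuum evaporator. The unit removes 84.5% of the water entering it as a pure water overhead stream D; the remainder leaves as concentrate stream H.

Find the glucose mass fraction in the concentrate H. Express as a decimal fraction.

glucose is not removed: 1880×0.158 = 297.04 tonne/day of glucose enters H.
water entering = 1880×0.842 = 1583 tonne/day; overhead removed = 0.845×1583 = 1337.6 tonne/day.
Concentrate = 1880 − 1337.6 = 542.4 tonne/day.
Mass fraction = 297.04/542.4 = 0.548.

0.548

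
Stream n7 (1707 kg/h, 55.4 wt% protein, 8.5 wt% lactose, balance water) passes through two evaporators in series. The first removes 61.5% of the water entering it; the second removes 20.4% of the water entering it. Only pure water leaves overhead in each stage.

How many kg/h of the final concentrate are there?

water in feed = 1707×0.361 = 616.23 kg/h.
After stage 1: water left = (1−0.615)×616.23 = 237.25; stream total = 1328 kg/h.
After stage 2: water left = (1−0.204)×237.25 = 188.85; final concentrate = 1279.6 kg/h.

1280 kg/h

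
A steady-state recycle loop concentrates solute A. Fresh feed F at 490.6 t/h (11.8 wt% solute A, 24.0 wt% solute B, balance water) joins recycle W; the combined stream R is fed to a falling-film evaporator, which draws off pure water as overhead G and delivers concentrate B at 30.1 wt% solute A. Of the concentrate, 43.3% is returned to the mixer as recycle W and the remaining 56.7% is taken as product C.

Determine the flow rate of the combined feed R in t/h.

637.5 t/h

Overall solute A balance (none leaves overhead): solute A in fresh feed = solute A in product, i.e. 490.6×0.118 = (1−0.433)·B·0.301.
B = 57.891/(0.301×0.567) = 339.2 t/h.
Recycle W = 0.433×339.2 = 146.88 t/h.
Combined feed R = 490.6 + 146.88 = 637.48 t/h.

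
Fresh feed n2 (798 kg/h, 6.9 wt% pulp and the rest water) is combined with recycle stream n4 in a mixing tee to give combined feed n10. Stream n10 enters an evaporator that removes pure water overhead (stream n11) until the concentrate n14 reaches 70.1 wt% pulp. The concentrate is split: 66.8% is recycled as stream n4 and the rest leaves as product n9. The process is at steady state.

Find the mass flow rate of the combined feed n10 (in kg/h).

Overall pulp balance (none leaves overhead): pulp in fresh feed = pulp in product, i.e. 798×0.069 = (1−0.668)·n14·0.701.
n14 = 55.062/(0.701×0.332) = 236.59 kg/h.
Recycle n4 = 0.668×236.59 = 158.04 kg/h.
Combined feed n10 = 798 + 158.04 = 956.04 kg/h.

956 kg/h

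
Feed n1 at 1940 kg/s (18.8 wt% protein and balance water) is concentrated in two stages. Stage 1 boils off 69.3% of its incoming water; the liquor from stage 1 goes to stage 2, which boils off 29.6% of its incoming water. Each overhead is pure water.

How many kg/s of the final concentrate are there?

water in feed = 1940×0.812 = 1575.3 kg/s.
After stage 1: water left = (1−0.693)×1575.3 = 483.61; stream total = 848.33 kg/s.
After stage 2: water left = (1−0.296)×483.61 = 340.46; final concentrate = 705.18 kg/s.

705.2 kg/s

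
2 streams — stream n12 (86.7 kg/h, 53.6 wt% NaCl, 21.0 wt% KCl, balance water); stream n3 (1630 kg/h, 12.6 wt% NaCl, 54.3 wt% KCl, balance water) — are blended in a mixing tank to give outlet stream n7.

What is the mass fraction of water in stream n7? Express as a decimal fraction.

0.3271

Total flow out = 86.7 + 1630 = 1716.7 kg/h.
water in = 86.7×0.254 + 1630×0.331 = 561.55 kg/h.
water mass fraction in n7 = 561.55/1716.7 = 0.3271.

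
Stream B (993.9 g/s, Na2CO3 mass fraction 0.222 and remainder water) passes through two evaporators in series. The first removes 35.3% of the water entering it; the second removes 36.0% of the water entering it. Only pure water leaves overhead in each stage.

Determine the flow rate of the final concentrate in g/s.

water in feed = 993.9×0.778 = 773.25 g/s.
After stage 1: water left = (1−0.353)×773.25 = 500.3; stream total = 720.94 g/s.
After stage 2: water left = (1−0.360)×500.3 = 320.19; final concentrate = 540.83 g/s.

540.8 g/s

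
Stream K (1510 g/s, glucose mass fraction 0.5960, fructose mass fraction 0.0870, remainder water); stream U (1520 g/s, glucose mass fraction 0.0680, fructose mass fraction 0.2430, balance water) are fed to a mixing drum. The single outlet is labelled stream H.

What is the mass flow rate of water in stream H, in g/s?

water out = water in = 1510×0.317 + 1520×0.689 = 1526 g/s.

1526 g/s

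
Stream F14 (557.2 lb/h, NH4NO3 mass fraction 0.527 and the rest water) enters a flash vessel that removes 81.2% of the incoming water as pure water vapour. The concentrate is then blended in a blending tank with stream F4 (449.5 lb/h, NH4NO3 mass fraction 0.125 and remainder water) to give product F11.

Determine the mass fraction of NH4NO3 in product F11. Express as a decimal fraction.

Vapour removed = 0.812×0.473×557.2 = 214.01 lb/h; concentrate = 343.19 lb/h.
NH4NO3 reaching the mixer = 293.64 (from concentrate) + 449.5×0.125 = 349.83 lb/h.
Product flow = 343.19 + 449.5 = 792.69 lb/h; NH4NO3 fraction = 0.441.

0.441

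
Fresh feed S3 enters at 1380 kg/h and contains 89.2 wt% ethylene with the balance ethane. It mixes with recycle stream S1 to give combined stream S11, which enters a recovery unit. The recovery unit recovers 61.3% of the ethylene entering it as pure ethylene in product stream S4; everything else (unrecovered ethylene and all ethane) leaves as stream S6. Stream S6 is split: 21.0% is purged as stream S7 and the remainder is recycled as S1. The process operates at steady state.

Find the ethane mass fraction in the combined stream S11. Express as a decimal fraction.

0.2859

ethane enters only via S3 and leaves only via the purge: 1380×0.108 = 0.210×(ethane in S6), and the recovery unit passes all ethane, so ethane in S11 = ethane in S6 = 709.71 kg/h.
ethylene in S11: m_A = 1380×0.892 + (1−0.210)·(1−0.613)·m_A, so m_A = 1231/0.6943 = 1773 kg/h.
S11 = 1773 + 709.71 = 2482.7 kg/h.
ethane fraction in S11 = 709.71/2482.7 = 0.2859.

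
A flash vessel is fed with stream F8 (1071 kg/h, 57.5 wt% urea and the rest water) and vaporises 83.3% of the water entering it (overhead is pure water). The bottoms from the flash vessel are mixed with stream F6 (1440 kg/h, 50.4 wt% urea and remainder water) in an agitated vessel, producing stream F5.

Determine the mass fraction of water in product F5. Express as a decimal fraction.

Vapour removed = 0.833×0.425×1071 = 379.16 kg/h; concentrate = 691.84 kg/h.
water reaching the mixer = 76.014 (from concentrate) + 1440×0.496 = 790.25 kg/h.
Product flow = 691.84 + 1440 = 2131.8 kg/h; water fraction = 0.371.

0.371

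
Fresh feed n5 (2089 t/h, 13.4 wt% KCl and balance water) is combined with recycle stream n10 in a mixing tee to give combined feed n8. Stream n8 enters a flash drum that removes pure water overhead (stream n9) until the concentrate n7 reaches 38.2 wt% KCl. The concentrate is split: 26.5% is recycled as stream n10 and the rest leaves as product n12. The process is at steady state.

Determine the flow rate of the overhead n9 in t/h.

Overall KCl balance (none leaves overhead): KCl in fresh feed = KCl in product, i.e. 2089×0.134 = (1−0.265)·n7·0.382.
n7 = 279.93/(0.382×0.735) = 996.99 t/h.
Recycle n10 = 0.265×996.99 = 264.2 t/h.
Combined feed n8 = 2089 + 264.2 = 2353.2 t/h.
Overhead n9 = n8 − n7 = 2353.2 − 996.99 = 1356.2 t/h.

1356 t/h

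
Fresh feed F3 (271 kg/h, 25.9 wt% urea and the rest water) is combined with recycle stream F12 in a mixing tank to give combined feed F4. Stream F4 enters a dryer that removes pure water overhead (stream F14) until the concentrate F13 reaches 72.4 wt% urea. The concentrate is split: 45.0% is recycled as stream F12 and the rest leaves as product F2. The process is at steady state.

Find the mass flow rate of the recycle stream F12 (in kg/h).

79.32 kg/h

Overall urea balance (none leaves overhead): urea in fresh feed = urea in product, i.e. 271×0.259 = (1−0.450)·F13·0.724.
F13 = 70.189/(0.724×0.550) = 176.27 kg/h.
Recycle F12 = 0.450×176.27 = 79.32 kg/h.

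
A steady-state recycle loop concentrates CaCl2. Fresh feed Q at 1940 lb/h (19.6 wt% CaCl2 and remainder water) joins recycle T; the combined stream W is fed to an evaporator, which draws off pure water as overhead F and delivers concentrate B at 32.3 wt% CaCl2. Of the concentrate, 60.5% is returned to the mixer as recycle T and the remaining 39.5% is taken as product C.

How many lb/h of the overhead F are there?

762.8 lb/h

Overall CaCl2 balance (none leaves overhead): CaCl2 in fresh feed = CaCl2 in product, i.e. 1940×0.196 = (1−0.605)·B·0.323.
B = 380.24/(0.323×0.395) = 2980.3 lb/h.
Recycle T = 0.605×2980.3 = 1803.1 lb/h.
Combined feed W = 1940 + 1803.1 = 3743.1 lb/h.
Overhead F = W − B = 3743.1 − 2980.3 = 762.79 lb/h.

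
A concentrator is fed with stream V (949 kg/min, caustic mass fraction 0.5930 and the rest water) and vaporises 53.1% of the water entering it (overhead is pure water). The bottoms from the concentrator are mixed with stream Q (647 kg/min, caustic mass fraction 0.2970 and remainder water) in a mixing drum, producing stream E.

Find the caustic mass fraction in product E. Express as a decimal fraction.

0.5428

Vapour removed = 0.531×0.407×949 = 205.1 kg/min; concentrate = 743.9 kg/min.
caustic reaching the mixer = 562.76 (from concentrate) + 647×0.297 = 754.92 kg/min.
Product flow = 743.9 + 647 = 1390.9 kg/min; caustic fraction = 0.5428.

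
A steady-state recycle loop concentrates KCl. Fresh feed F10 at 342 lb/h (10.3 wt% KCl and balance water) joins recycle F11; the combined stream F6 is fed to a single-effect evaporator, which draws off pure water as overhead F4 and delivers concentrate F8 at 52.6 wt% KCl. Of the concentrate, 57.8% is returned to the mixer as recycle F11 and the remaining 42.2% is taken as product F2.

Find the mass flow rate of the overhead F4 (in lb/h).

275 lb/h

Overall KCl balance (none leaves overhead): KCl in fresh feed = KCl in product, i.e. 342×0.103 = (1−0.578)·F8·0.526.
F8 = 35.226/(0.526×0.422) = 158.7 lb/h.
Recycle F11 = 0.578×158.7 = 91.726 lb/h.
Combined feed F6 = 342 + 91.726 = 433.73 lb/h.
Overhead F4 = F6 − F8 = 433.73 − 158.7 = 275.03 lb/h.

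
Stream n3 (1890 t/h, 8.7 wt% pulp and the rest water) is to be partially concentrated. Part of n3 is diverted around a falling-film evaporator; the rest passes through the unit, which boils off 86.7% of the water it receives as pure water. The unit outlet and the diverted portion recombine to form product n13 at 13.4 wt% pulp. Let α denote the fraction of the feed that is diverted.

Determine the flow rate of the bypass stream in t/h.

All 1890×0.087 = 164.43 t/h of pulp reaches n13, so n13 = 164.43/0.134 = 1227.1 t/h and vapour = 662.91 t/h.
The evaporator receives (1−α)·1890 of feed at 0.913 water and removes 0.867 of that water:
0.867×0.913×(1−α)×1890 = 662.91
(1−α) = 662.91/1496.1 = 0.4431;  α = 0.5569.
Bypass flow = 0.5569×1890 = 1052.5 t/h.

1053 t/h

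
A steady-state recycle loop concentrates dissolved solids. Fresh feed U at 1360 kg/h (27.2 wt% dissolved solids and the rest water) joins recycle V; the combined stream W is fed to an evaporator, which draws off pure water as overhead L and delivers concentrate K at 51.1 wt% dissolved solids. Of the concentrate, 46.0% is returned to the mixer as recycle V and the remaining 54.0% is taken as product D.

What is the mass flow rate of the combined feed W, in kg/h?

1977 kg/h

Overall dissolved solids balance (none leaves overhead): dissolved solids in fresh feed = dissolved solids in product, i.e. 1360×0.272 = (1−0.460)·K·0.511.
K = 369.92/(0.511×0.540) = 1340.6 kg/h.
Recycle V = 0.460×1340.6 = 616.67 kg/h.
Combined feed W = 1360 + 616.67 = 1976.7 kg/h.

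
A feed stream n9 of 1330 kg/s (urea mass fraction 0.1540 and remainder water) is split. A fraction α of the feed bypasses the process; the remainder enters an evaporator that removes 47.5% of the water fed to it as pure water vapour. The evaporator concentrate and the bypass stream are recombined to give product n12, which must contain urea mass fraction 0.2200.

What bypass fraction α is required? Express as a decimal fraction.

0.253

All 1330×0.154 = 204.82 kg/s of urea reaches n12, so n12 = 204.82/0.220 = 931 kg/s and vapour = 399 kg/s.
The evaporator receives (1−α)·1330 of feed at 0.846 water and removes 0.475 of that water:
0.475×0.846×(1−α)×1330 = 399
(1−α) = 399/534.46 = 0.7465;  α = 0.2535.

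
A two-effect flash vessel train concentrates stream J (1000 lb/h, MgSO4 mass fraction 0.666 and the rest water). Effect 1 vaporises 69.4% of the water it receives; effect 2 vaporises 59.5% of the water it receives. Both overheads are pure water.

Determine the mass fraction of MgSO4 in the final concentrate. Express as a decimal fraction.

water in feed = 1000×0.334 = 334 lb/h.
After stage 1: water left = (1−0.694)×334 = 102.2; stream total = 768.2 lb/h.
After stage 2: water left = (1−0.595)×102.2 = 41.393; final concentrate = 707.39 lb/h.
MgSO4 fraction = 666/707.39 = 0.941.

0.941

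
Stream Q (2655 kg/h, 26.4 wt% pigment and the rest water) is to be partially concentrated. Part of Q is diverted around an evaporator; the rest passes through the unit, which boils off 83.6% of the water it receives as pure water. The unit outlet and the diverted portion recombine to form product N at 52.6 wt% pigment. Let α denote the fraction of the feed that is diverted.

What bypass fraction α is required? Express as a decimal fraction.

All 2655×0.264 = 700.92 kg/h of pigment reaches N, so N = 700.92/0.526 = 1332.5 kg/h and vapour = 1322.5 kg/h.
The evaporator receives (1−α)·2655 of feed at 0.736 water and removes 0.836 of that water:
0.836×0.736×(1−α)×2655 = 1322.5
(1−α) = 1322.5/1633.6 = 0.8095;  α = 0.1905.

0.190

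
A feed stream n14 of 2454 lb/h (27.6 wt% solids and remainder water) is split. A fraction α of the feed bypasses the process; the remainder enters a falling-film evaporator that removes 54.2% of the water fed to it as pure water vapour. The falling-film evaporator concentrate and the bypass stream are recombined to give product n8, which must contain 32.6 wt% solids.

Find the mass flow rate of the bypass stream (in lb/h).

All 2454×0.276 = 677.3 lb/h of solids reaches n8, so n8 = 677.3/0.326 = 2077.6 lb/h and vapour = 376.38 lb/h.
The evaporator receives (1−α)·2454 of feed at 0.724 water and removes 0.542 of that water:
0.542×0.724×(1−α)×2454 = 376.38
(1−α) = 376.38/962.97 = 0.3909;  α = 0.6091.
Bypass flow = 0.6091×2454 = 1494.8 lb/h.

1495 lb/h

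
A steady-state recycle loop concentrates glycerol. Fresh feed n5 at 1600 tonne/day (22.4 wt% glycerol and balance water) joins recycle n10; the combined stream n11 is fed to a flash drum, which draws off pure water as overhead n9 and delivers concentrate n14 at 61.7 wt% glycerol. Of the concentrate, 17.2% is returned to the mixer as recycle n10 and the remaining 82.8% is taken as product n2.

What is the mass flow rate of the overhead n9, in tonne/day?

Overall glycerol balance (none leaves overhead): glycerol in fresh feed = glycerol in product, i.e. 1600×0.224 = (1−0.172)·n14·0.617.
n14 = 358.4/(0.617×0.828) = 701.54 tonne/day.
Recycle n10 = 0.172×701.54 = 120.66 tonne/day.
Combined feed n11 = 1600 + 120.66 = 1720.7 tonne/day.
Overhead n9 = n11 − n14 = 1720.7 − 701.54 = 1019.1 tonne/day.

1019 tonne/day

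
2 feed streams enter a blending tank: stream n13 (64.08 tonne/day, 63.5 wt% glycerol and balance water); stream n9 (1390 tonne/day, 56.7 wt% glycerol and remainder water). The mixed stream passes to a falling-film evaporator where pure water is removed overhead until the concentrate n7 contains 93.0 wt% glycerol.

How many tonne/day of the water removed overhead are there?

562.9 tonne/day

glycerol entering = 64.08×0.635 + 1390×0.567 = 828.82 tonne/day.
All glycerol reports to n7, so n7 = 828.82/0.930 = 891.21 tonne/day.
Total feed = 1454.1 tonne/day; overhead = 1454.1 − 891.21 = 562.87 tonne/day.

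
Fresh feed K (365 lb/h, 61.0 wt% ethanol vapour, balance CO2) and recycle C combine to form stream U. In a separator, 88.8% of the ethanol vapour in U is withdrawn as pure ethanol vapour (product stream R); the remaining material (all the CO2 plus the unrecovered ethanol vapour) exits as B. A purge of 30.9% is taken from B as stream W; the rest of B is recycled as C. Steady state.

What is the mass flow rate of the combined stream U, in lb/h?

702 lb/h

CO2 enters only via K and leaves only via the purge: 365×0.390 = 0.309×(CO2 in B), and the separator passes all CO2, so CO2 in U = CO2 in B = 460.68 lb/h.
ethanol vapour in U: m_A = 365×0.610 + (1−0.309)·(1−0.888)·m_A, so m_A = 222.65/0.9226 = 241.33 lb/h.
U = 241.33 + 460.68 = 702.01 lb/h.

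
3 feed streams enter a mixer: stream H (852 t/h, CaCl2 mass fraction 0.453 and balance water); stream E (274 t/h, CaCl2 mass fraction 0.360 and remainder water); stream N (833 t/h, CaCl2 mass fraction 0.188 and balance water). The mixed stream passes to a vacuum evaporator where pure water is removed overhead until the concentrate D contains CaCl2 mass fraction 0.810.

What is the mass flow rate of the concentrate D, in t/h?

791.6 t/h

CaCl2 entering = 852×0.453 + 274×0.360 + 833×0.188 = 641.2 t/h.
All CaCl2 reports to D, so D = 641.2/0.810 = 791.6 t/h.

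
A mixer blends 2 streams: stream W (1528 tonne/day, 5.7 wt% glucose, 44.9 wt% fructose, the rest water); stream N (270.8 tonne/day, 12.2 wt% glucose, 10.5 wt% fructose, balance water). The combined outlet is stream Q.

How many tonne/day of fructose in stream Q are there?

714.5 tonne/day

fructose out = fructose in = 1528×0.449 + 270.8×0.105 = 714.51 tonne/day.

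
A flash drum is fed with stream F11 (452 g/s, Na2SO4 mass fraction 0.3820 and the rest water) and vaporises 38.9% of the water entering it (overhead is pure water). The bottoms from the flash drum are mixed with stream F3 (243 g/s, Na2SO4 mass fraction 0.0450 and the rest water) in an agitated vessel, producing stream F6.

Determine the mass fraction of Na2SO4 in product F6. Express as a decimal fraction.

Vapour removed = 0.389×0.618×452 = 108.66 g/s; concentrate = 343.34 g/s.
Na2SO4 reaching the mixer = 172.66 (from concentrate) + 243×0.045 = 183.6 g/s.
Product flow = 343.34 + 243 = 586.34 g/s; Na2SO4 fraction = 0.3131.

0.3131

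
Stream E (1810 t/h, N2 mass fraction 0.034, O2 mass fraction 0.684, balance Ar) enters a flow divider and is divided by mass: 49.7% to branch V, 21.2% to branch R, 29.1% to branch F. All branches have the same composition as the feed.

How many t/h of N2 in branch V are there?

30.59 t/h

Branch V total = 0.497×1810 = 899.57 t/h.
N2 in V = 0.034×899.57 = 30.585 t/h.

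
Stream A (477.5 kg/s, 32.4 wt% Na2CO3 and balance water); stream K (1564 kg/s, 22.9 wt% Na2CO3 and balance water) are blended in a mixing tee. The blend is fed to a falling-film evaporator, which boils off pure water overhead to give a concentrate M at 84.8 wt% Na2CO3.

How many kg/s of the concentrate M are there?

604.8 kg/s

Na2CO3 entering = 477.5×0.324 + 1564×0.229 = 512.87 kg/s.
All Na2CO3 reports to M, so M = 512.87/0.848 = 604.79 kg/s.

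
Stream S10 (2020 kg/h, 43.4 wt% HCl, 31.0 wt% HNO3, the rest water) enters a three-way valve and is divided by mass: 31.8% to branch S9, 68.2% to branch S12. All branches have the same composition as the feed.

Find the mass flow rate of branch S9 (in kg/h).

Branch S9 flow = 0.318×2020 = 642.36 kg/h.

642.4 kg/h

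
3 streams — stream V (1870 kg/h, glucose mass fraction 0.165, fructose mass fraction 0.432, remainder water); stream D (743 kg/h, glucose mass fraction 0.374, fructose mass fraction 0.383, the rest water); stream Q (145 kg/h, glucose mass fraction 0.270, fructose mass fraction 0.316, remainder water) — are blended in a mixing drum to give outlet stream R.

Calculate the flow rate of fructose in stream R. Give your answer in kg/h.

fructose out = fructose in = 1870×0.432 + 743×0.383 + 145×0.316 = 1138.2 kg/h.

1138 kg/h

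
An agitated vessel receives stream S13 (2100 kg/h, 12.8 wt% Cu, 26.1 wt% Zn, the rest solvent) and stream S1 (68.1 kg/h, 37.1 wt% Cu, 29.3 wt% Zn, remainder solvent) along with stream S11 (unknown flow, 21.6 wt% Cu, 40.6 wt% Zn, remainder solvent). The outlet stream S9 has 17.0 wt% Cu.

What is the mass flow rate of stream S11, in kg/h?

Let S11 be the unknown flow. Total out = 2168.1 + S11.
Cu balance: 294.07 + 0.216·S11 = 0.170·(2168.1 + S11)
(0.216 − 0.170)·S11 = 0.170×2168.1 − 294.07 = 74.512
S11 = 74.512 / 0.046 = 1619.8 kg/h

1620 kg/h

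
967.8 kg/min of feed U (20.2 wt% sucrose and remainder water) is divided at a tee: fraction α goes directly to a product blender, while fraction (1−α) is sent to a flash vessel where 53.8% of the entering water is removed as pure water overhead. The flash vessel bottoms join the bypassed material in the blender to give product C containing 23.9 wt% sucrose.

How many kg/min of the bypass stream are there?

All 967.8×0.202 = 195.5 kg/min of sucrose reaches C, so C = 195.5/0.239 = 817.97 kg/min and vapour = 149.83 kg/min.
The evaporator receives (1−α)·967.8 of feed at 0.798 water and removes 0.538 of that water:
0.538×0.798×(1−α)×967.8 = 149.83
(1−α) = 149.83/415.5 = 0.3606;  α = 0.6394.
Bypass flow = 0.6394×967.8 = 618.82 kg/min.

618.8 kg/min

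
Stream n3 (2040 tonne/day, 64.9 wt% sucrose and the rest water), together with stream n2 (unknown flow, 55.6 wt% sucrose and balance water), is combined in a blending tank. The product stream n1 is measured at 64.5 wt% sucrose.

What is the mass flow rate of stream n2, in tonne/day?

Let n2 be the unknown flow. Total out = 2040 + n2.
sucrose balance: 1324 + 0.556·n2 = 0.645·(2040 + n2)
(0.556 − 0.645)·n2 = 0.645×2040 − 1324 = -8.16
n2 = -8.16 / -0.089 = 91.685 tonne/day

91.69 tonne/day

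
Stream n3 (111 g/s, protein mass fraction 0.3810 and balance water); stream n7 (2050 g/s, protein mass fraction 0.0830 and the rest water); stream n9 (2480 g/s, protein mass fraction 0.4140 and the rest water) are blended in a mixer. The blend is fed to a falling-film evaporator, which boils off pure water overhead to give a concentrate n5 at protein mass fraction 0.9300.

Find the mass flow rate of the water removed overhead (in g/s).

protein entering = 111×0.381 + 2050×0.083 + 2480×0.414 = 1239.2 g/s.
All protein reports to n5, so n5 = 1239.2/0.930 = 1332.4 g/s.
Total feed = 4641 g/s; overhead = 4641 − 1332.4 = 3308.6 g/s.

3309 g/s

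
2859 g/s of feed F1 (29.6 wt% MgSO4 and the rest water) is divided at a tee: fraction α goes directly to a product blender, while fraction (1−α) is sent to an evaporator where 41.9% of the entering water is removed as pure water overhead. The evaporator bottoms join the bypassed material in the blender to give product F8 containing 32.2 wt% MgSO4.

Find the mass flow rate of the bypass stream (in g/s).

2076 g/s

All 2859×0.296 = 846.26 g/s of MgSO4 reaches F8, so F8 = 846.26/0.322 = 2628.1 g/s and vapour = 230.85 g/s.
The evaporator receives (1−α)·2859 of feed at 0.704 water and removes 0.419 of that water:
0.419×0.704×(1−α)×2859 = 230.85
(1−α) = 230.85/843.34 = 0.2737;  α = 0.7263.
Bypass flow = 0.7263×2859 = 2076.4 g/s.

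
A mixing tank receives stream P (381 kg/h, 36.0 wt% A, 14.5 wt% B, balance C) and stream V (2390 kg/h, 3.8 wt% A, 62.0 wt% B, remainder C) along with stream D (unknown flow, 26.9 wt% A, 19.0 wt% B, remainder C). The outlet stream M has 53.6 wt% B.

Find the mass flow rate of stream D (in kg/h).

149.7 kg/h

Let D be the unknown flow. Total out = 2771 + D.
B balance: 1537 + 0.190·D = 0.536·(2771 + D)
(0.190 − 0.536)·D = 0.536×2771 − 1537 = -51.789
D = -51.789 / -0.346 = 149.68 kg/h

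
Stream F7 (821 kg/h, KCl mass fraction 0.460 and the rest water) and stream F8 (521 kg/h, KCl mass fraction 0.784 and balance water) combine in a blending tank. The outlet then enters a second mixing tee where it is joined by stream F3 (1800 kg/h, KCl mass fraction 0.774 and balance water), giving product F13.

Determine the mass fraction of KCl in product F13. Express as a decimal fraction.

0.694

Overall, product flow = 3142 kg/h.
KCl in = 821×0.460 + 521×0.784 + 1800×0.774 = 2179.3 kg/h.
KCl fraction in F13 = 0.694.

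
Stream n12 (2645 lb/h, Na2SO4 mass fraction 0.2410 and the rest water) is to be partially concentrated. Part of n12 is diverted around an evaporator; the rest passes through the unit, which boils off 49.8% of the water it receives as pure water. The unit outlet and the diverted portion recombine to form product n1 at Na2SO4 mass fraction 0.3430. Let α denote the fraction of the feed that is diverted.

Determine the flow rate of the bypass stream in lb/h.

All 2645×0.241 = 637.44 lb/h of Na2SO4 reaches n1, so n1 = 637.44/0.343 = 1858.4 lb/h and vapour = 786.56 lb/h.
The evaporator receives (1−α)·2645 of feed at 0.759 water and removes 0.498 of that water:
0.498×0.759×(1−α)×2645 = 786.56
(1−α) = 786.56/999.76 = 0.7867;  α = 0.2133.
Bypass flow = 0.2133×2645 = 564.05 lb/h.

564.1 lb/h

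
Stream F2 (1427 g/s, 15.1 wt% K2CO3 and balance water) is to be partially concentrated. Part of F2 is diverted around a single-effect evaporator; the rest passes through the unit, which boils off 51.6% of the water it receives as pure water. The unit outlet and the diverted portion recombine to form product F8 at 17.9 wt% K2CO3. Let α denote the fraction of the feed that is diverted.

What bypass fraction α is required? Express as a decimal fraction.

0.643

All 1427×0.151 = 215.48 g/s of K2CO3 reaches F8, so F8 = 215.48/0.179 = 1203.8 g/s and vapour = 223.22 g/s.
The evaporator receives (1−α)·1427 of feed at 0.849 water and removes 0.516 of that water:
0.516×0.849×(1−α)×1427 = 223.22
(1−α) = 223.22/625.15 = 0.3571;  α = 0.6429.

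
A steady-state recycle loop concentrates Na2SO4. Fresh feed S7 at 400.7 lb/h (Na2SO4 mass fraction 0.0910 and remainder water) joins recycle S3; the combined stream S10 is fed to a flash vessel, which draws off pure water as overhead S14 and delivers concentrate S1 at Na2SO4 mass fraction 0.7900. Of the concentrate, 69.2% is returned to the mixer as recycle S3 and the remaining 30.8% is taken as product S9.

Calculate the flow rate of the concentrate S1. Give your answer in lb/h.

Overall Na2SO4 balance (none leaves overhead): Na2SO4 in fresh feed = Na2SO4 in product, i.e. 400.7×0.091 = (1−0.692)·S1·0.790.
S1 = 36.464/(0.790×0.308) = 149.86 lb/h.

149.9 lb/h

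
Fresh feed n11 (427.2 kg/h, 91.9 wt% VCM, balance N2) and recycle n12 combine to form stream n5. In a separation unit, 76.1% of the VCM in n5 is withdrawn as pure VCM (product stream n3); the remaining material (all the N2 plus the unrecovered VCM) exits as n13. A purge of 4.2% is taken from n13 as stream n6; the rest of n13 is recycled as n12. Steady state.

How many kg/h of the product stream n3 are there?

VCM in n5: m_A = 427.2×0.919 + (1−0.042)·(1−0.761)·m_A, so m_A = 392.6/0.7710 = 509.18 kg/h.
Product n3 = 0.761×509.18 = 387.49 kg/h.

387.5 kg/h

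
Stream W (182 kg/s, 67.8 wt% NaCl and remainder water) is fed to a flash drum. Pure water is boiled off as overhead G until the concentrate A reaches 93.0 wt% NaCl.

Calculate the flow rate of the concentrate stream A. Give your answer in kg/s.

132.7 kg/s

NaCl is conserved: 182×0.678 = 123.4 kg/s all reports to the concentrate.
Concentrate = 123.4/(target fraction) = 132.68 kg/s.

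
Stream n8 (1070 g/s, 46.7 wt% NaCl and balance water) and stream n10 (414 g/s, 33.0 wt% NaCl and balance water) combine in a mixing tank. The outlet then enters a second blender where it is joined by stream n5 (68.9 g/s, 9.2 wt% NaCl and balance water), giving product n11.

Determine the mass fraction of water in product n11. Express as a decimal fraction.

0.586

Overall, product flow = 1552.9 g/s.
water in = 1070×0.533 + 414×0.670 + 68.9×0.908 = 910.25 g/s.
water fraction in n11 = 0.586.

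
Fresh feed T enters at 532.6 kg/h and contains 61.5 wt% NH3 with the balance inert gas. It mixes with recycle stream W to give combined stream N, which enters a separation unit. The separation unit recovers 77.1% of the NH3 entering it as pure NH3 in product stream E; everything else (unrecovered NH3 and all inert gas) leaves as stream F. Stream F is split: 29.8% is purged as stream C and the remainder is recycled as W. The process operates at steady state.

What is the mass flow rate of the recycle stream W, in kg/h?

inert gas enters only via T and leaves only via the purge: 532.6×0.385 = 0.298×(inert gas in F), and the separation unit passes all inert gas, so inert gas in N = inert gas in F = 688.09 kg/h.
NH3 in N: m_A = 532.6×0.615 + (1−0.298)·(1−0.771)·m_A, so m_A = 327.55/0.8392 = 390.29 kg/h.
F = (1−0.771)×390.29 + 688.09 = 777.47 kg/h.
Recycle W = (1−0.298)×777.47 = 545.78 kg/h.

545.8 kg/h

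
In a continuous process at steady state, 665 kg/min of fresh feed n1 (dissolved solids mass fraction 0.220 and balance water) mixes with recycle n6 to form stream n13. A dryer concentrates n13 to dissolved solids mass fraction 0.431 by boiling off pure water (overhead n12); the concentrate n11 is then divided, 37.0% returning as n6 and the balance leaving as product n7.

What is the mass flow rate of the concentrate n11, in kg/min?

538.8 kg/min

Overall dissolved solids balance (none leaves overhead): dissolved solids in fresh feed = dissolved solids in product, i.e. 665×0.220 = (1−0.370)·n11·0.431.
n11 = 146.3/(0.431×0.630) = 538.8 kg/min.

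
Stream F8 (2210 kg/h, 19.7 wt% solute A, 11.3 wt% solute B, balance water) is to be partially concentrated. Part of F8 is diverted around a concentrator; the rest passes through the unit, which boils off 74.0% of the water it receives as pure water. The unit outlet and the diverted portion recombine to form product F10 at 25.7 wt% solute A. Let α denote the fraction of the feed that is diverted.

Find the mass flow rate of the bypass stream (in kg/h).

1200 kg/h

All 2210×0.197 = 435.37 kg/h of solute A reaches F10, so F10 = 435.37/0.257 = 1694 kg/h and vapour = 515.95 kg/h.
The evaporator receives (1−α)·2210 of feed at 0.690 water and removes 0.740 of that water:
0.740×0.690×(1−α)×2210 = 515.95
(1−α) = 515.95/1128.4 = 0.4572;  α = 0.5428.
Bypass flow = 0.5428×2210 = 1199.5 kg/h.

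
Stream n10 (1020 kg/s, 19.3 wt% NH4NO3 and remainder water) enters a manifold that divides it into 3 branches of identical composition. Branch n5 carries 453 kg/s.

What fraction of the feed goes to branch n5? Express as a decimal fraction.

Fraction to n5 = 453/1020 = 0.4441.

0.444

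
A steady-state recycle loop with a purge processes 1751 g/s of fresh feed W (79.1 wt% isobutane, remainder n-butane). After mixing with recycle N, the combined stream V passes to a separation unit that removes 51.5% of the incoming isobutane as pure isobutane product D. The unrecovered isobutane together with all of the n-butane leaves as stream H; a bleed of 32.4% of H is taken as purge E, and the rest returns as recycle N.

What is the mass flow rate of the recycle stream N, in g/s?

n-butane enters only via W and leaves only via the purge: 1751×0.209 = 0.324×(n-butane in H), and the separation unit passes all n-butane, so n-butane in V = n-butane in H = 1129.5 g/s.
isobutane in V: m_A = 1751×0.791 + (1−0.324)·(1−0.515)·m_A, so m_A = 1385/0.6721 = 2060.6 g/s.
H = (1−0.515)×2060.6 + 1129.5 = 2128.9 g/s.
Recycle N = (1−0.324)×2128.9 = 1439.1 g/s.

1439 g/s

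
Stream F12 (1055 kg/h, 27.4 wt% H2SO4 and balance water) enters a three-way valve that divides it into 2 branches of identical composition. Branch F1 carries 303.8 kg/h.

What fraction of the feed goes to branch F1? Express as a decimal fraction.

Fraction to F1 = 303.8/1055 = 0.2880.

0.288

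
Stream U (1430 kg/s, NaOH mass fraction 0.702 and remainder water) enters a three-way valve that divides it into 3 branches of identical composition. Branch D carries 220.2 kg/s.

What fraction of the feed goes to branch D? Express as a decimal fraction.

Fraction to D = 220.2/1430 = 0.1540.

0.154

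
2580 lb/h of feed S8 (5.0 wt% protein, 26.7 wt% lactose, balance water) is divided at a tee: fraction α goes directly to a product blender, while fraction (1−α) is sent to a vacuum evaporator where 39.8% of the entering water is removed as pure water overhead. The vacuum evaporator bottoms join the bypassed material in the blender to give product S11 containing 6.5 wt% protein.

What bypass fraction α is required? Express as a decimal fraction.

0.151

All 2580×0.050 = 129 lb/h of protein reaches S11, so S11 = 129/0.065 = 1984.6 lb/h and vapour = 595.38 lb/h.
The evaporator receives (1−α)·2580 of feed at 0.683 water and removes 0.398 of that water:
0.398×0.683×(1−α)×2580 = 595.38
(1−α) = 595.38/701.33 = 0.8489;  α = 0.1511.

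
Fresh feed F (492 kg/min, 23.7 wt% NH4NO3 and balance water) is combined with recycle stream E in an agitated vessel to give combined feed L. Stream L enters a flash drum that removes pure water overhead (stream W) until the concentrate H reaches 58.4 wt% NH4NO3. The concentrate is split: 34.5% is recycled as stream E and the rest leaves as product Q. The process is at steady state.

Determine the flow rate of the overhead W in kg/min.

Overall NH4NO3 balance (none leaves overhead): NH4NO3 in fresh feed = NH4NO3 in product, i.e. 492×0.237 = (1−0.345)·H·0.584.
H = 116.6/(0.584×0.655) = 304.83 kg/min.
Recycle E = 0.345×304.83 = 105.17 kg/min.
Combined feed L = 492 + 105.17 = 597.17 kg/min.
Overhead W = L − H = 597.17 − 304.83 = 292.34 kg/min.

292.3 kg/min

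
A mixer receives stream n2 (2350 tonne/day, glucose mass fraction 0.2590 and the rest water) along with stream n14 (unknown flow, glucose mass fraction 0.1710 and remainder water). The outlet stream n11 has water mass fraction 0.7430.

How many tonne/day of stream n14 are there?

54.65 tonne/day

Let n14 be the unknown flow. Total out = 2350 + n14.
water balance: 1741.3 + 0.829·n14 = 0.743·(2350 + n14)
(0.829 − 0.743)·n14 = 0.743×2350 − 1741.3 = 4.7
n14 = 4.7 / 0.086 = 54.651 tonne/day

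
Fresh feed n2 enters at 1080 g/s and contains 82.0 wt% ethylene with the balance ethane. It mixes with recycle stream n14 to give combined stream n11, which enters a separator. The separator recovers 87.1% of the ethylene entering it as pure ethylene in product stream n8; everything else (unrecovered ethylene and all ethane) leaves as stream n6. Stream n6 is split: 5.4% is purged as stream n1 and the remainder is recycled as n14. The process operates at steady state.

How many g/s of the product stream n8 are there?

ethylene in n11: m_A = 1080×0.820 + (1−0.054)·(1−0.871)·m_A, so m_A = 885.6/0.8780 = 1008.7 g/s.
Product n8 = 0.871×1008.7 = 878.57 g/s.

878.6 g/s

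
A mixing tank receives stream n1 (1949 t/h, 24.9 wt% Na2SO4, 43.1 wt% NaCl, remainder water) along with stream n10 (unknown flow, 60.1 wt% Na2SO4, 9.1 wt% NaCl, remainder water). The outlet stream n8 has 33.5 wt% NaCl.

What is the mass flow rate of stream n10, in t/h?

766.8 t/h

Let n10 be the unknown flow. Total out = 1949 + n10.
NaCl balance: 840.02 + 0.091·n10 = 0.335·(1949 + n10)
(0.091 − 0.335)·n10 = 0.335×1949 − 840.02 = -187.1
n10 = -187.1 / -0.244 = 766.82 t/h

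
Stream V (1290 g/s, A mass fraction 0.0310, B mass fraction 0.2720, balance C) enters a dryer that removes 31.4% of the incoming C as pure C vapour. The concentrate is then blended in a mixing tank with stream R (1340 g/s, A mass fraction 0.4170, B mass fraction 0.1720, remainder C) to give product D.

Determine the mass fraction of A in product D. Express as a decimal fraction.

Vapour removed = 0.314×0.697×1290 = 282.33 g/s; concentrate = 1007.7 g/s.
A reaching the mixer = 39.99 (from concentrate) + 1340×0.417 = 598.77 g/s.
Product flow = 1007.7 + 1340 = 2347.7 g/s; A fraction = 0.2550.

0.2550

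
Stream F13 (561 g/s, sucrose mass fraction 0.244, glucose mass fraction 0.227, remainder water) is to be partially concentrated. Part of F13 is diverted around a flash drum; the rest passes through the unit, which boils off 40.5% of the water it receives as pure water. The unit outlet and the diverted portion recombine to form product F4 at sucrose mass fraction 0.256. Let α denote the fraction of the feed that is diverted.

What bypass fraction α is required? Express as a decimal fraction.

All 561×0.244 = 136.88 g/s of sucrose reaches F4, so F4 = 136.88/0.256 = 534.7 g/s and vapour = 26.297 g/s.
The evaporator receives (1−α)·561 of feed at 0.529 water and removes 0.405 of that water:
0.405×0.529×(1−α)×561 = 26.297
(1−α) = 26.297/120.19 = 0.2188;  α = 0.7812.

0.781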